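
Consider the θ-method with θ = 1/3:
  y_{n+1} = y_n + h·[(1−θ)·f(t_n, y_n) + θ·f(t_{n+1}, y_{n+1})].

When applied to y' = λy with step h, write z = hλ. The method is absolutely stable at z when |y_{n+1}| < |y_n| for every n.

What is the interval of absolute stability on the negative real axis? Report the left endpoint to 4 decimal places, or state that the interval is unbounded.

(-6.0000, 0).

With y'=λy (z=hλ):
  y_{n+1} = y_n + z·[2/3·y_n + 1/3·y_{n+1}] ⇒ (1 − 1/3z)y_{n+1} = (1 + 2/3z)y_n
  R(z) = (1 + 2/3z)/(1 − 1/3z).

Solve |R(x)|<1 on ℝ⁻.
x=-0.86: |R|=0.3316
R=−1: 1+2/3x = −1+1/3x ⇒ -1/3x=2 ⇒ x=2/(-1/3)=-6.0000
Confirm numerically:
  x=-5.462: |R|=0.93642 <1
  x=-5.373: |R|=0.92512 <1
  x=-4.813: |R|=0.84807 <1
  x=-3.118: |R|=0.52893 <1
  x=-6.274: |R|=1.02954 >1
  x=-6.196: |R|=1.02131 >1
  x=-6.054: |R|=1.00596 >1
So |R|<1 on (-6.0000, 0).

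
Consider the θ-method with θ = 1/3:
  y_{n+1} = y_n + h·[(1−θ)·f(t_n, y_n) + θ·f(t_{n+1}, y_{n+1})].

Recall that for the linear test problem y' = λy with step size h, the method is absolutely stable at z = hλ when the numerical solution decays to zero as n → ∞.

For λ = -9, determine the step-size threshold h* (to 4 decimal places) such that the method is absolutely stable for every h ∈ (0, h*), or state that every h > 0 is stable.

(-6.0000,0); λ=-9 ⇒ h* = (6)/9 = 0.6667.

Test eqn y'=λy, z=hλ:
  y_{n+1} = y_n + z·[2/3·y_n + 1/3·y_{n+1}] ⇒ (1 − 1/3z)y_{n+1} = (1 + 2/3z)y_n
  Hence R(z) = (1 + 2/3z)/(1 − 1/3z).

Need |R(x)|<1, x<0.
x=-1.6: |R|=0.0435
R=−1: 1+2/3x = −1+1/3x ⇒ -1/3x=2 ⇒ x=2/(-1/3)=-6.0000
Confirm numerically:
  x=-5.570: |R|=0.94982 <1
  x=-3.867: |R|=0.68938 <1
  x=-3.405: |R|=0.59485 <1
  x=-6.368: |R|=1.03928 >1
  x=-6.286: |R|=1.03080 >1
  x=-6.252: |R|=1.02724 >1
Interval (-6.0000, 0).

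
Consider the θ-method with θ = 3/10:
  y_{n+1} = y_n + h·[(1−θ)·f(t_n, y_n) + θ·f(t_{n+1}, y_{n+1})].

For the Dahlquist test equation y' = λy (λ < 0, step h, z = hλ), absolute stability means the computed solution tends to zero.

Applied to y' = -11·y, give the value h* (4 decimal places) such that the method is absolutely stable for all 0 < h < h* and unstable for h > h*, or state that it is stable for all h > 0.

Set f=λy, z=hλ:
  y_{n+1} = y_n + z·[7/10·y_n + 3/10·y_{n+1}] ⇒ (1 − 3/10z)y_{n+1} = (1 + 7/10z)y_n
  ⇒ R(z) = (1 + 7/10z)/(1 − 3/10z).

Boundary: |R(x)|=1, x<0.
x=-1.28: |R|=0.0751
R=−1: 1+7/10x = −1+3/10x ⇒ -2/5x=2 ⇒ x=2/(-2/5)=-5.0000
Confirm numerically:
  x=-3.265: |R|=0.64941 <1
  x=-3.202: |R|=0.63317 <1
  x=-3.190: |R|=0.63005 <1
  x=-2.517: |R|=0.43411 <1
  x=-5.556: |R|=1.08340 >1
  x=-5.143: |R|=1.02249 >1
Interval (-5.0000, 0).

(-5.0000,0); λ=-11 ⇒ h* = (5)/11 = 0.4545.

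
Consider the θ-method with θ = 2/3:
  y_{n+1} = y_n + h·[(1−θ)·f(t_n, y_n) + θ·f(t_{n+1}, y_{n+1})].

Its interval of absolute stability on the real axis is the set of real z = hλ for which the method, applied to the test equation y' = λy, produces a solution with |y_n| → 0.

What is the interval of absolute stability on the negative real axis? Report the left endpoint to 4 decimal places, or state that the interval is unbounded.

With y'=λy (z=hλ):
  y_{n+1} = y_n + z·[1/3·y_n + 2/3·y_{n+1}] ⇒ (1 − 2/3z)y_{n+1} = (1 + 1/3z)y_n
  R(z) = (1 + 1/3z)/(1 − 2/3z).

Solve |R(x)|<1 on ℝ⁻.
x=-1.25: |R|=0.3182
x=-2: |R|=0.1429
x=-10: |R|=0.3043
x=-100: |R|=0.4778
θ=2/3≥1/2 ⇒ |1+1/3x|<|1−2/3x| ∀x<0 ⇒ interval (−∞,0).

(−∞, 0) — no finite endpoint.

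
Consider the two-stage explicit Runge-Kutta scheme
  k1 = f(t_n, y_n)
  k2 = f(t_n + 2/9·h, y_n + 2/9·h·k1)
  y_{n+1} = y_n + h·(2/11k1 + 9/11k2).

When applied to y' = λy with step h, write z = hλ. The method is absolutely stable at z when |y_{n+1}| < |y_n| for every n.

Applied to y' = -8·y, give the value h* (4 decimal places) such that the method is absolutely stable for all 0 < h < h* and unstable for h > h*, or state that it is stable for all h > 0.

Test eqn y'=λy, z=hλ:
  k1=λy_n ⇒ h·k1=z·y_n;  k2=λ(1+2/9z)y_n ⇒ h·k2=z(1+2/9z)y_n
  y_{n+1}/y_n = 1 + 2/11z + 9/11z(1+2/9z) = 1 + z + 2/11z²
  so R(z) = 1 + z + 2/11z².

Boundary: |R(x)|=1, x<0.
x=-0.72: |R|=0.3743
R=1: x+2/11x²=0 ⇒ x=−11/2=-5.5000; min R=1−1/(4·2/11)=-0.3750>−1
Confirm numerically:
  x=-4.477: |R|=0.16728 <1
  x=-3.088: |R|=0.35423 <1
  x=-2.938: |R|=0.36857 <1
  x=-2.461: |R|=0.35981 <1
  x=-6.094: |R|=1.65815 >1
  x=-6.072: |R|=1.63149 >1
  x=-5.698: |R|=1.20513 >1
So |R|<1 on (-5.5000, 0).

(-5.5000,0); λ=-8 ⇒ h* = (11/2)/8 = 0.6875.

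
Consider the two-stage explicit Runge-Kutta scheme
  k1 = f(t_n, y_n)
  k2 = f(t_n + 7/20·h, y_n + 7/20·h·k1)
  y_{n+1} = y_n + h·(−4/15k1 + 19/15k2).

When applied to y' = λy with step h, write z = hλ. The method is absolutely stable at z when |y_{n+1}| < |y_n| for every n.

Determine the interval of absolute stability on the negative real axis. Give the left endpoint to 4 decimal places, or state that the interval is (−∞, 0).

Set f=λy, z=hλ:
  k1=λy_n ⇒ h·k1=z·y_n;  k2=λ(1+7/20z)y_n ⇒ h·k2=z(1+7/20z)y_n
  y_{n+1}/y_n = 1 − 4/15z + 19/15z(1+7/20z) = 1 + z + 133/300z²
  ⇒ R(z) = 1 + z + 133/300z².

Boundary: |R(x)|=1, x<0.
x=-0.86: |R|=0.4679
R=1: x+133/300x²=0 ⇒ x=−300/133=-2.2556; min R=1−1/(4·133/300)=0.4361>−1
Confirm numerically:
  x=-2.233: |R|=0.97759 <1
  x=-2.189: |R|=0.93533 <1
  x=-1.998: |R|=0.77179 <1
  x=-1.335: |R|=0.45512 <1
  x=-2.740: |R|=1.58837 >1
  x=-2.598: |R|=1.39432 >1
Stable set (-2.2556, 0).

z∈(-2.2556,0).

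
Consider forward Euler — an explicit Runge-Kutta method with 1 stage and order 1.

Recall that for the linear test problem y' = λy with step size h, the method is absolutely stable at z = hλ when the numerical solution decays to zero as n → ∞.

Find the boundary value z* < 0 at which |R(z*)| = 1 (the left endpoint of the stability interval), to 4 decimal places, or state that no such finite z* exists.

z* = -2.0000.

On y'=λy, z=hλ:
  order 1, 1-stage ⇒ R(z)=1+z
  (e.g. R(-0.65)=0.35000, |R|=0.35000)

Need |R(x)|<1, x<0.
x=-0.65: |R|=0.3500
|R(-2.05)|=1.0500 |R(-1.79)|=0.7900 |R(-0.68)|=0.3200
Bisect:
  x_lo=-2.3275 |R|=1.3275  x_hi=-0.0772 |R|=0.9228
  mid=-1.20237 |R|=0.20237 →hi
  mid=-1.76494 |R|=0.76494 →hi
  mid=-2.04623 |R|=1.04623 →lo
  mid=-1.90558 |R|=0.90558 →hi
  mid=-1.97591 |R|=0.97591 →hi
  mid=-2.01107 |R|=1.01107 →lo
  mid=-1.99349 |R|=0.99349 →hi
  ...
  [-2.00008,-1.99994] ⇒ x*=-2.0000
So |R|<1 on (-2.0000, 0).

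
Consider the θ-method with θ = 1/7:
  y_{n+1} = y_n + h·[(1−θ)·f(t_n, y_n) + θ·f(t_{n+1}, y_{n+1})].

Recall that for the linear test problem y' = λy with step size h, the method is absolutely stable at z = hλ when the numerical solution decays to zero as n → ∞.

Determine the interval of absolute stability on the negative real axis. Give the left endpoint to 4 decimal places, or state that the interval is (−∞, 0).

z∈(-2.8000,0).

Test eqn y'=λy, z=hλ:
  y_{n+1} = y_n + z·[6/7·y_n + 1/7·y_{n+1}] ⇒ (1 − 1/7z)y_{n+1} = (1 + 6/7z)y_n
  so R(z) = (1 + 6/7z)/(1 − 1/7z).

Find x<0 with |R(x)|<1.
x=-0.93: |R|=0.1791
R=−1: 1+6/7x = −1+1/7x ⇒ -5/7x=2 ⇒ x=2/(-5/7)=-2.8000
Confirm numerically:
  x=-2.212: |R|=0.68085 <1
  x=-2.210: |R|=0.67970 <1
  x=-1.414: |R|=0.17637 <1
  x=-1.371: |R|=0.14646 <1
  x=-3.235: |R|=1.21251 >1
  x=-3.082: |R|=1.13985 >1
  x=-2.926: |R|=1.06347 >1
So |R|<1 on (-2.8000, 0).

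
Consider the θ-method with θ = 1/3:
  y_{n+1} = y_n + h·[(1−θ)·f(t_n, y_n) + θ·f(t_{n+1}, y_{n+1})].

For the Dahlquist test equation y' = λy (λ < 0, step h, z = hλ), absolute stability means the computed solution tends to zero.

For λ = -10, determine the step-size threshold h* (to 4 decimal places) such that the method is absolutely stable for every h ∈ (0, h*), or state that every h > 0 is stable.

Set f=λy, z=hλ:
  y_{n+1} = y_n + z·[2/3·y_n + 1/3·y_{n+1}] ⇒ (1 − 1/3z)y_{n+1} = (1 + 2/3z)y_n
  so R(z) = (1 + 2/3z)/(1 − 1/3z).

Boundary: |R(x)|=1, x<0.
x=-1.54: |R|=0.0176
R=−1: 1+2/3x = −1+1/3x ⇒ -1/3x=2 ⇒ x=2/(-1/3)=-6.0000
Confirm numerically:
  x=-5.100: |R|=0.88889 <1
  x=-4.116: |R|=0.73524 <1
  x=-2.954: |R|=0.48841 <1
  x=-6.596: |R|=1.06211 >1
  x=-6.514: |R|=1.05403 >1
Stable set (-6.0000, 0).

(-6.0000,0); λ=-10 ⇒ h* = (6)/10 = 0.6000.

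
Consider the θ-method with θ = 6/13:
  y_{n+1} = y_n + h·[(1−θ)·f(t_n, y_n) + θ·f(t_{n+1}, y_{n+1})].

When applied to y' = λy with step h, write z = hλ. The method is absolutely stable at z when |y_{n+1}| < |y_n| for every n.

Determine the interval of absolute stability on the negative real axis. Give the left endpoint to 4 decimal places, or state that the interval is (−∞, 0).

With y'=λy (z=hλ):
  y_{n+1} = y_n + z·[7/13·y_n + 6/13·y_{n+1}] ⇒ (1 − 6/13z)y_{n+1} = (1 + 7/13z)y_n
  ⇒ R(z) = (1 + 7/13z)/(1 − 6/13z).

Find x<0 with |R(x)|<1.
x=-0.8: |R|=0.4157
R=−1: 1+7/13x = −1+6/13x ⇒ -1/13x=2 ⇒ x=2/(-1/13)=-26.0000
Confirm numerically:
  x=-21.293: |R|=0.96656 <1
  x=-18.067: |R|=0.93466 <1
  x=-16.169: |R|=0.91064 <1
  x=-13.739: |R|=0.87152 <1
  x=-26.354: |R|=1.00207 >1
  x=-26.057: |R|=1.00034 >1
Interval (-26.0000, 0).

(-26.0000, 0).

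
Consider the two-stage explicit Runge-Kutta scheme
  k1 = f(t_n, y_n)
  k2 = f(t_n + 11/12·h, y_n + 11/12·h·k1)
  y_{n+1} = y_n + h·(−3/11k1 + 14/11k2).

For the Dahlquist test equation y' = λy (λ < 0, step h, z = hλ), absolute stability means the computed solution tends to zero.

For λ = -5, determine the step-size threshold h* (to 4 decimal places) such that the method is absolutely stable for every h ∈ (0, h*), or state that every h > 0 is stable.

(-0.8571,0); λ=-5 ⇒ h* = (6/7)/5 = 0.1714.

With y'=λy (z=hλ):
  k1=λy_n ⇒ h·k1=z·y_n;  k2=λ(1+11/12z)y_n ⇒ h·k2=z(1+11/12z)y_n
  y_{n+1}/y_n = 1 − 3/11z + 14/11z(1+11/12z) = 1 + z + 7/6z²
  Hence R(z) = 1 + z + 7/6z².

Find x<0 with |R(x)|<1.
x=-0.95: |R|=1.1029
R=1: x+7/6x²=0 ⇒ x=−6/7=-0.8571; min R=1−1/(4·7/6)=0.7857>−1
Confirm numerically:
  x=-0.666: |R|=0.85148 <1
  x=-0.626: |R|=0.83119 <1
  x=-0.511: |R|=0.79364 <1
  x=-1.287: |R|=1.64543 >1
  x=-1.246: |R|=1.56527 >1
Interval (-0.8571, 0).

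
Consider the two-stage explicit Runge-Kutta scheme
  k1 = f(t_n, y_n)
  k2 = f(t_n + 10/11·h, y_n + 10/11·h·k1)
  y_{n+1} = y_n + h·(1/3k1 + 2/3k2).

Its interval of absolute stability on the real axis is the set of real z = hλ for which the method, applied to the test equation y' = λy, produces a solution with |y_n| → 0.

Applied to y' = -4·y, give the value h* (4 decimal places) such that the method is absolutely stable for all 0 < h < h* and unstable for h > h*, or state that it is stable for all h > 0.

On y'=λy, z=hλ:
  k1=λy_n ⇒ h·k1=z·y_n;  k2=λ(1+10/11z)y_n ⇒ h·k2=z(1+10/11z)y_n
  y_{n+1}/y_n = 1 + 1/3z + 2/3z(1+10/11z) = 1 + z + 20/33z²
  R(z) = 1 + z + 20/33z².

Need |R(x)|<1, x<0.
x=-1.74: |R|=1.0949
R=1: x+20/33x²=0 ⇒ x=−33/20=-1.6500; min R=1−1/(4·20/33)=0.5875>−1
Confirm numerically:
  x=-1.445: |R|=0.82047 <1
  x=-1.249: |R|=0.69646 <1
  x=-0.831: |R|=0.58752 <1
  x=-1.941: |R|=1.34232 >1
  x=-1.888: |R|=1.27233 >1
Interval (-1.6500, 0).

(-1.6500,0); λ=-4 ⇒ h* = (33/20)/4 = 0.4125.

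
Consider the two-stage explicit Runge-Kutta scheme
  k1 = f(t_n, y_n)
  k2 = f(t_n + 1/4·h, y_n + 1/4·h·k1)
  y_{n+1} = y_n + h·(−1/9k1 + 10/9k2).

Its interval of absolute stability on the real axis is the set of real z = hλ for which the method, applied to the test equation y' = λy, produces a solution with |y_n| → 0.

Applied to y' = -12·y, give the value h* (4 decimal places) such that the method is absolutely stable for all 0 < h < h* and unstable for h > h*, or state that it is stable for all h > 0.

With y'=λy (z=hλ):
  k1=λy_n ⇒ h·k1=z·y_n;  k2=λ(1+1/4z)y_n ⇒ h·k2=z(1+1/4z)y_n
  y_{n+1}/y_n = 1 − 1/9z + 10/9z(1+1/4z) = 1 + z + 5/18z²
  so R(z) = 1 + z + 5/18z².

Solve |R(x)|<1 on ℝ⁻.
x=-1.56: |R|=0.1160
R=1: x+5/18x²=0 ⇒ x=−18/5=-3.6000; min R=1−1/(4·5/18)=0.1000>−1
Confirm numerically:
  x=-3.516: |R|=0.91796 <1
  x=-3.467: |R|=0.87191 <1
  x=-2.311: |R|=0.17253 <1
  x=-4.030: |R|=1.48136 >1
  x=-3.764: |R|=1.17147 >1
  x=-3.760: |R|=1.16711 >1
Interval (-3.6000, 0).

(-3.6000,0); λ=-12 ⇒ h* = (18/5)/12 = 0.3000.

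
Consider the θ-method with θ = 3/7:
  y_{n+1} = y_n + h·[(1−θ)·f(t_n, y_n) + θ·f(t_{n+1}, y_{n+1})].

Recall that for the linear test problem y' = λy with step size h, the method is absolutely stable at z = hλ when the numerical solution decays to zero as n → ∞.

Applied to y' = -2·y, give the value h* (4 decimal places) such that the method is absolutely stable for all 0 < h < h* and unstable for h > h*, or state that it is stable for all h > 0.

Test eqn y'=λy, z=hλ:
  y_{n+1} = y_n + z·[4/7·y_n + 3/7·y_{n+1}] ⇒ (1 − 3/7z)y_{n+1} = (1 + 4/7z)y_n
  Hence R(z) = (1 + 4/7z)/(1 − 3/7z).

Need |R(x)|<1, x<0.
x=-1.45: |R|=0.1057
R=−1: 1+4/7x = −1+3/7x ⇒ -1/7x=2 ⇒ x=2/(-1/7)=-14.0000
Confirm numerically:
  x=-13.746: |R|=0.99473 <1
  x=-11.130: |R|=0.92894 <1
  x=-6.287: |R|=0.70175 <1
  x=-14.274: |R|=1.00550 >1
  x=-14.181: |R|=1.00365 >1
  x=-14.176: |R|=1.00355 >1
Interval (-14.0000, 0).

(-14.0000,0); λ=-2 ⇒ h* = (14)/2 = 7.0000.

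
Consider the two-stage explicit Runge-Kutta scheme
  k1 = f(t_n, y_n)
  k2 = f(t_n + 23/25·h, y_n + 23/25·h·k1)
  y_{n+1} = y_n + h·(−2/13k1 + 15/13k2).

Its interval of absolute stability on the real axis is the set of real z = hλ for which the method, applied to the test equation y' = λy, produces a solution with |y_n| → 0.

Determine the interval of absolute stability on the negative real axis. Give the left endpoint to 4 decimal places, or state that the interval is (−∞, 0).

z∈(-0.9420,0).

On y'=λy, z=hλ:
  k1=λy_n ⇒ h·k1=z·y_n;  k2=λ(1+23/25z)y_n ⇒ h·k2=z(1+23/25z)y_n
  y_{n+1}/y_n = 1 − 2/13z + 15/13z(1+23/25z) = 1 + z + 69/65z²
  so R(z) = 1 + z + 69/65z².

Boundary: |R(x)|=1, x<0.
x=-1.51: |R|=1.9104
R=1: x+69/65x²=0 ⇒ x=−65/69=-0.9420; min R=1−1/(4·69/65)=0.7645>−1
Confirm numerically:
  x=-0.861: |R|=0.92594 <1
  x=-0.597: |R|=0.78134 <1
  x=-0.593: |R|=0.78029 <1
  x=-1.460: |R|=1.80278 >1
  x=-1.054: |R|=1.12528 >1
  x=-0.989: |R|=1.04931 >1
So |R|<1 on (-0.9420, 0).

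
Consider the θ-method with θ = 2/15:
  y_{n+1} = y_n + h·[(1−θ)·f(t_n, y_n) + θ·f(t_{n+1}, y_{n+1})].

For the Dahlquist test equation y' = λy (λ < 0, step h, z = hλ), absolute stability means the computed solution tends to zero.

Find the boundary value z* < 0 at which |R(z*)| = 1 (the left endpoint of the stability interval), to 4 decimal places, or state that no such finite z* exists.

With y'=λy (z=hλ):
  y_{n+1} = y_n + z·[13/15·y_n + 2/15·y_{n+1}] ⇒ (1 − 2/15z)y_{n+1} = (1 + 13/15z)y_n
  Hence R(z) = (1 + 13/15z)/(1 − 2/15z).

Boundary: |R(x)|=1, x<0.
x=-1.42: |R|=0.1939
R=−1: 1+13/15x = −1+2/15x ⇒ -11/15x=2 ⇒ x=2/(-11/15)=-2.7273
Confirm numerically:
  x=-2.178: |R|=0.68785 <1
  x=-1.456: |R|=0.21929 <1
  x=-1.350: |R|=0.14407 <1
  x=-2.924: |R|=1.10380 >1
  x=-2.811: |R|=1.04466 >1
Interval (-2.7273, 0).

z* = -2.7273.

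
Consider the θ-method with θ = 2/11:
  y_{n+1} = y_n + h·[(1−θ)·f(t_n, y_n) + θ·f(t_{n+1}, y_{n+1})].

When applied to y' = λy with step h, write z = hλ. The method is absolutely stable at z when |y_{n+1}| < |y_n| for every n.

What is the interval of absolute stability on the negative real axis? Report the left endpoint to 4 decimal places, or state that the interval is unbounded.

z∈(-3.1429,0).

Set f=λy, z=hλ:
  y_{n+1} = y_n + z·[9/11·y_n + 2/11·y_{n+1}] ⇒ (1 − 2/11z)y_{n+1} = (1 + 9/11z)y_n
  Hence R(z) = (1 + 9/11z)/(1 − 2/11z).

Need |R(x)|<1, x<0.
x=-1.19: |R|=0.0217
R=−1: 1+9/11x = −1+2/11x ⇒ -7/11x=2 ⇒ x=2/(-7/11)=-3.1429
Confirm numerically:
  x=-2.487: |R|=0.71260 <1
  x=-2.133: |R|=0.53694 <1
  x=-1.388: |R|=0.10830 <1
  x=-3.300: |R|=1.06250 >1
  x=-3.249: |R|=1.04246 >1
  x=-3.247: |R|=1.04167 >1
Interval (-3.1429, 0).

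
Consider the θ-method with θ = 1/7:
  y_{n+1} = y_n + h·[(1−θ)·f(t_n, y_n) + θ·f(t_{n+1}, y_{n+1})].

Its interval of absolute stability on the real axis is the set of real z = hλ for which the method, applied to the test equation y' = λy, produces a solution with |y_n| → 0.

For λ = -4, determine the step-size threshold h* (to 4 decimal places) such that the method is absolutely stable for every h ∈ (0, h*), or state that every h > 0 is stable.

Test eqn y'=λy, z=hλ:
  y_{n+1} = y_n + z·[6/7·y_n + 1/7·y_{n+1}] ⇒ (1 − 1/7z)y_{n+1} = (1 + 6/7z)y_n
  R(z) = (1 + 6/7z)/(1 − 1/7z).

Find x<0 with |R(x)|<1.
x=-0.8: |R|=0.2821
R=−1: 1+6/7x = −1+1/7x ⇒ -5/7x=2 ⇒ x=2/(-5/7)=-2.8000
Confirm numerically:
  x=-2.488: |R|=0.83558 <1
  x=-1.933: |R|=0.51472 <1
  x=-1.865: |R|=0.47265 <1
  x=-1.401: |R|=0.16736 <1
  x=-3.306: |R|=1.24549 >1
  x=-3.268: |R|=1.22789 >1
  x=-3.255: |R|=1.22184 >1
So |R|<1 on (-2.8000, 0).

(-2.8000,0); λ=-4 ⇒ h* = (14/5)/4 = 0.7000.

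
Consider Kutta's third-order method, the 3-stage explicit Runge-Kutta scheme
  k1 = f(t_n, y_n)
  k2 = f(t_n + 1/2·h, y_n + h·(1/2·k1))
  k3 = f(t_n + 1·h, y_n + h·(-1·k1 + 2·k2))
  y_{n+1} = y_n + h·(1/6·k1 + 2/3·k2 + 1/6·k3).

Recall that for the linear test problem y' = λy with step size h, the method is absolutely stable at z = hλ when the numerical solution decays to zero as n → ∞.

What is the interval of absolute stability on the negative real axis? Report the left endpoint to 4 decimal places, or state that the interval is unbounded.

Test eqn y'=λy, z=hλ:
  order 3, 3-stage ⇒ R(z)=1+z+z^2/2+z^3/6
  (e.g. R(-0.53)=0.58564, |R|=0.58564)

Solve |R(x)|<1 on ℝ⁻.
x=-0.53: |R|=0.5856
|R(-1.77)|=0.1278 |R(-0.9)|=0.3835 |R(-0.72)|=0.4770
Bisect:
  x_lo=-3.1893 |R|=2.5102  x_hi=-0.2593 |R|=0.7714
  mid=-1.72431 |R|=0.09215 →hi
  mid=-2.45679 |R|=0.91034 →hi
  mid=-2.82304 |R|=1.58798 →lo
  mid=-2.63991 |R|=1.22167 →lo
  mid=-2.54835 |R|=1.05951 →lo
  mid=-2.50257 |R|=0.98335 →hi
  mid=-2.52546 |R|=1.02103 →lo
  mid=-2.51402 |R|=1.00209 →lo
  mid=-2.50830 |R|=0.99270 →hi
  mid=-2.51116 |R|=0.99739 →hi
  ...
  [-2.51277,-2.51259] ⇒ x*=-2.5127
Interval (-2.5127, 0).

z∈(-2.5127,0).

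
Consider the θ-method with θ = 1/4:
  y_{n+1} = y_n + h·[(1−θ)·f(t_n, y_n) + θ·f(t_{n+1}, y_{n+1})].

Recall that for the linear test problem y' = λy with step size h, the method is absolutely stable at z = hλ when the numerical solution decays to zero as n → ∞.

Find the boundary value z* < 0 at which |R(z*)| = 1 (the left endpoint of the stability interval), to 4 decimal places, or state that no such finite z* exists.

left endpoint -4.0000.

Test eqn y'=λy, z=hλ:
  y_{n+1} = y_n + z·[3/4·y_n + 1/4·y_{n+1}] ⇒ (1 − 1/4z)y_{n+1} = (1 + 3/4z)y_n
  R(z) = (1 + 3/4z)/(1 − 1/4z).

Boundary: |R(x)|=1, x<0.
x=-1.34: |R|=0.0037
R=−1: 1+3/4x = −1+1/4x ⇒ -1/2x=2 ⇒ x=2/(-1/2)=-4.0000
Confirm numerically:
  x=-3.545: |R|=0.87939 <1
  x=-3.538: |R|=0.87742 <1
  x=-2.610: |R|=0.57943 <1
  x=-2.571: |R|=0.56506 <1
  x=-4.351: |R|=1.08406 >1
  x=-4.283: |R|=1.06833 >1
Interval (-4.0000, 0).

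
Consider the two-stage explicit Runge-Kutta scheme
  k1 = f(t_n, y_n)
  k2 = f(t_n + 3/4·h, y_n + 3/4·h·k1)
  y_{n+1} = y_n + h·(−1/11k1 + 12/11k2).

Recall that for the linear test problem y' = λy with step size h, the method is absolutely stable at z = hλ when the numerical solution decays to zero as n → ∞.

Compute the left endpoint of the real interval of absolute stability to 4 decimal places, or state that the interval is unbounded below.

left endpoint -1.2222.

With y'=λy (z=hλ):
  k1=λy_n ⇒ h·k1=z·y_n;  k2=λ(1+3/4z)y_n ⇒ h·k2=z(1+3/4z)y_n
  y_{n+1}/y_n = 1 − 1/11z + 12/11z(1+3/4z) = 1 + z + 9/11z²
  so R(z) = 1 + z + 9/11z².

Find x<0 with |R(x)|<1.
x=-1.44: |R|=1.2566
R=1: x+9/11x²=0 ⇒ x=−11/9=-1.2222; min R=1−1/(4·9/11)=0.6944>−1
Confirm numerically:
  x=-1.022: |R|=0.83258 <1
  x=-0.822: |R|=0.73083 <1
  x=-0.802: |R|=0.72426 <1
  x=-0.600: |R|=0.69455 <1
  x=-1.765: |R|=1.78382 >1
  x=-1.438: |R|=1.25387 >1
So |R|<1 on (-1.2222, 0).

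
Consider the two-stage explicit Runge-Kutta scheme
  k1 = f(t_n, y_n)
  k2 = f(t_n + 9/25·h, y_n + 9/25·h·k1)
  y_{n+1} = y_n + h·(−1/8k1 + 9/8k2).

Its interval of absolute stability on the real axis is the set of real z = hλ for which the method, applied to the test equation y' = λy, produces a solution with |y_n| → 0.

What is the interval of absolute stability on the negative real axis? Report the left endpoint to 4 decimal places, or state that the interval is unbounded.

Set f=λy, z=hλ:
  k1=λy_n ⇒ h·k1=z·y_n;  k2=λ(1+9/25z)y_n ⇒ h·k2=z(1+9/25z)y_n
  y_{n+1}/y_n = 1 − 1/8z + 9/8z(1+9/25z) = 1 + z + 81/200z²
  so R(z) = 1 + z + 81/200z².

Find x<0 with |R(x)|<1.
x=-1.2: |R|=0.3832
R=1: x+81/200x²=0 ⇒ x=−200/81=-2.4691; min R=1−1/(4·81/200)=0.3827>−1
Confirm numerically:
  x=-2.389: |R|=0.92247 <1
  x=-2.019: |R|=0.63193 <1
  x=-1.747: |R|=0.48906 <1
  x=-1.305: |R|=0.38473 <1
  x=-2.839: |R|=1.42527 >1
  x=-2.652: |R|=1.19641 >1
  x=-2.608: |R|=1.14667 >1
So |R|<1 on (-2.4691, 0).

z∈(-2.4691,0).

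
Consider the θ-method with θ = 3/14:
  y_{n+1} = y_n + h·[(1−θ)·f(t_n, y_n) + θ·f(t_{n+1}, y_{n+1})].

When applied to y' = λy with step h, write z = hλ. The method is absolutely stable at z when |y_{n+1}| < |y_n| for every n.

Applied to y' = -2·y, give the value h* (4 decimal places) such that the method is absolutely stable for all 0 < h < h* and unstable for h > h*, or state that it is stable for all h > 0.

(-3.5000,0); λ=-2 ⇒ h* = (7/2)/2 = 1.7500.

On y'=λy, z=hλ:
  y_{n+1} = y_n + z·[11/14·y_n + 3/14·y_{n+1}] ⇒ (1 − 3/14z)y_{n+1} = (1 + 11/14z)y_n
  Hence R(z) = (1 + 11/14z)/(1 − 3/14z).

Need |R(x)|<1, x<0.
x=-0.48: |R|=0.5648
R=−1: 1+11/14x = −1+3/14x ⇒ -4/7x=2 ⇒ x=2/(-4/7)=-3.5000
Confirm numerically:
  x=-3.469: |R|=0.98984 <1
  x=-2.050: |R|=0.42432 <1
  x=-1.651: |R|=0.21954 <1
  x=-1.521: |R|=0.14712 <1
  x=-4.089: |R|=1.17939 >1
  x=-3.843: |R|=1.10749 >1
  x=-3.749: |R|=1.07890 >1
Stable set (-3.5000, 0).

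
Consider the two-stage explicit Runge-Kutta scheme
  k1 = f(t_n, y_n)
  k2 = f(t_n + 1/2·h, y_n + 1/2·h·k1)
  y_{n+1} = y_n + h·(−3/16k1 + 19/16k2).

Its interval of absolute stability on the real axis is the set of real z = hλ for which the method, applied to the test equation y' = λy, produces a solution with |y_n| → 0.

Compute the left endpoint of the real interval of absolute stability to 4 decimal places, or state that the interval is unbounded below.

With y'=λy (z=hλ):
  k1=λy_n ⇒ h·k1=z·y_n;  k2=λ(1+1/2z)y_n ⇒ h·k2=z(1+1/2z)y_n
  y_{n+1}/y_n = 1 − 3/16z + 19/16z(1+1/2z) = 1 + z + 19/32z²
  so R(z) = 1 + z + 19/32z².

Solve |R(x)|<1 on ℝ⁻.
x=-0.77: |R|=0.5820
R=1: x+19/32x²=0 ⇒ x=−32/19=-1.6842; min R=1−1/(4·19/32)=0.5789>−1
Confirm numerically:
  x=-1.370: |R|=0.74441 <1
  x=-1.255: |R|=0.68017 <1
  x=-1.249: |R|=0.67725 <1
  x=-0.867: |R|=0.57932 <1
  x=-2.114: |R|=1.53947 >1
  x=-1.859: |R|=1.19293 >1
Stable set (-1.6842, 0).

z* = -1.6842.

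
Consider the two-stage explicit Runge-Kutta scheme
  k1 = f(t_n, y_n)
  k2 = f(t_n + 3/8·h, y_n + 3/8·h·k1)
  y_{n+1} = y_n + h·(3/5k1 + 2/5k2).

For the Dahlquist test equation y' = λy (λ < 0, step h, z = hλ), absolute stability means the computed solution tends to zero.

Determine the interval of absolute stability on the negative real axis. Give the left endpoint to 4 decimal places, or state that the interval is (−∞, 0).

(-6.6667, 0).

On y'=λy, z=hλ:
  k1=λy_n ⇒ h·k1=z·y_n;  k2=λ(1+3/8z)y_n ⇒ h·k2=z(1+3/8z)y_n
  y_{n+1}/y_n = 1 + 3/5z + 2/5z(1+3/8z) = 1 + z + 3/20z²
  Hence R(z) = 1 + z + 3/20z².

Need |R(x)|<1, x<0.
x=-0.98: |R|=0.1641
R=1: x+3/20x²=0 ⇒ x=−20/3=-6.6667; min R=1−1/(4·3/20)=-0.6667>−1
Confirm numerically:
  x=-5.165: |R|=0.16342 <1
  x=-4.953: |R|=0.27317 <1
  x=-2.896: |R|=0.63798 <1
  x=-7.019: |R|=1.37095 >1
  x=-6.978: |R|=1.32587 >1
Interval (-6.6667, 0).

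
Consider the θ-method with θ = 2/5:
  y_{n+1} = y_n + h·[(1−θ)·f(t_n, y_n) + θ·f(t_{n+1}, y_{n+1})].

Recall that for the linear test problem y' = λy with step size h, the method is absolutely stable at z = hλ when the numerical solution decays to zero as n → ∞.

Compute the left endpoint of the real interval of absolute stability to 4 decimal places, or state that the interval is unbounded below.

z* = -10.0000.

Set f=λy, z=hλ:
  y_{n+1} = y_n + z·[3/5·y_n + 2/5·y_{n+1}] ⇒ (1 − 2/5z)y_{n+1} = (1 + 3/5z)y_n
  Hence R(z) = (1 + 3/5z)/(1 − 2/5z).

Boundary: |R(x)|=1, x<0.
x=-1.47: |R|=0.0743
R=−1: 1+3/5x = −1+2/5x ⇒ -1/5x=2 ⇒ x=2/(-1/5)=-10.0000
Confirm numerically:
  x=-9.691: |R|=0.98733 <1
  x=-6.686: |R|=0.81962 <1
  x=-5.448: |R|=0.71364 <1
  x=-4.213: |R|=0.56897 <1
  x=-10.566: |R|=1.02166 >1
  x=-10.512: |R|=1.01967 >1
  x=-10.463: |R|=1.01786 >1
Interval (-10.0000, 0).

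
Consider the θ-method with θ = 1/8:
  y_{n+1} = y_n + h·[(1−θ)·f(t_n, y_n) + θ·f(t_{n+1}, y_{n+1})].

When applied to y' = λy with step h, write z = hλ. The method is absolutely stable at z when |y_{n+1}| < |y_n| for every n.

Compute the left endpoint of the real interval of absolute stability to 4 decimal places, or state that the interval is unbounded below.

With y'=λy (z=hλ):
  y_{n+1} = y_n + z·[7/8·y_n + 1/8·y_{n+1}] ⇒ (1 − 1/8z)y_{n+1} = (1 + 7/8z)y_n
  ⇒ R(z) = (1 + 7/8z)/(1 − 1/8z).

Boundary: |R(x)|=1, x<0.
x=-1.61: |R|=0.3403
R=−1: 1+7/8x = −1+1/8x ⇒ -3/4x=2 ⇒ x=2/(-3/4)=-2.6667
Confirm numerically:
  x=-2.604: |R|=0.96454 <1
  x=-2.288: |R|=0.77916 <1
  x=-2.116: |R|=0.67339 <1
  x=-1.561: |R|=0.30614 <1
  x=-3.073: |R|=1.22018 >1
  x=-2.817: |R|=1.08339 >1
  x=-2.771: |R|=1.05812 >1
Stable set (-2.6667, 0).

z* = -2.6667.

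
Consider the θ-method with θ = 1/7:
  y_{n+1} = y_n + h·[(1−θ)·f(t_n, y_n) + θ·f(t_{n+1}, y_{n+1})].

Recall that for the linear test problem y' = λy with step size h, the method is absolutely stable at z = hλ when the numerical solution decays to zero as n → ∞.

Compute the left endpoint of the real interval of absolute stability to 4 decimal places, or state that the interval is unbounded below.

Test eqn y'=λy, z=hλ:
  y_{n+1} = y_n + z·[6/7·y_n + 1/7·y_{n+1}] ⇒ (1 − 1/7z)y_{n+1} = (1 + 6/7z)y_n
  ⇒ R(z) = (1 + 6/7z)/(1 − 1/7z).

Boundary: |R(x)|=1, x<0.
x=-1.29: |R|=0.0893
R=−1: 1+6/7x = −1+1/7x ⇒ -5/7x=2 ⇒ x=2/(-5/7)=-2.8000
Confirm numerically:
  x=-1.726: |R|=0.38460 <1
  x=-1.388: |R|=0.15832 <1
  x=-1.266: |R|=0.07210 <1
  x=-3.104: |R|=1.15044 >1
  x=-2.955: |R|=1.07785 >1
  x=-2.908: |R|=1.05450 >1
Stable set (-2.8000, 0).

z* = -2.8000.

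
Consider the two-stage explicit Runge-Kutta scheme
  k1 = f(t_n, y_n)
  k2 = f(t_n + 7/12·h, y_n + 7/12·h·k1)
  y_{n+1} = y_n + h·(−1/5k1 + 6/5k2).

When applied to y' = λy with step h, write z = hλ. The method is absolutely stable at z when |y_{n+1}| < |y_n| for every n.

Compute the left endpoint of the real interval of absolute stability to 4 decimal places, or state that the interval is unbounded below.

left endpoint -1.4286.

With y'=λy (z=hλ):
  k1=λy_n ⇒ h·k1=z·y_n;  k2=λ(1+7/12z)y_n ⇒ h·k2=z(1+7/12z)y_n
  y_{n+1}/y_n = 1 − 1/5z + 6/5z(1+7/12z) = 1 + z + 7/10z²
  so R(z) = 1 + z + 7/10z².

Solve |R(x)|<1 on ℝ⁻.
x=-1.04: |R|=0.7171
R=1: x+7/10x²=0 ⇒ x=−10/7=-1.4286; min R=1−1/(4·7/10)=0.6429>−1
Confirm numerically:
  x=-1.290: |R|=0.87487 <1
  x=-0.965: |R|=0.68686 <1
  x=-0.911: |R|=0.66994 <1
  x=-1.489: |R|=1.06298 >1
  x=-1.481: |R|=1.05435 >1
So |R|<1 on (-1.4286, 0).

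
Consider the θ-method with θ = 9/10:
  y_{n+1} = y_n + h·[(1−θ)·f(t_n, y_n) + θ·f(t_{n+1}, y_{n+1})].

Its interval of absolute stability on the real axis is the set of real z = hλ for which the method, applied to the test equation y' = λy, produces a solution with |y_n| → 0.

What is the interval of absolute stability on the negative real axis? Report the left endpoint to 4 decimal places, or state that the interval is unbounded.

interval (−∞, 0).

Test eqn y'=λy, z=hλ:
  y_{n+1} = y_n + z·[1/10·y_n + 9/10·y_{n+1}] ⇒ (1 − 9/10z)y_{n+1} = (1 + 1/10z)y_n
  Hence R(z) = (1 + 1/10z)/(1 − 9/10z).

Find x<0 with |R(x)|<1.
x=-0.46: |R|=0.6747
x=-2: |R|=0.2857
x=-10: |R|=0.0000
x=-100: |R|=0.0989
θ=9/10≥1/2 ⇒ |1+1/10x|<|1−9/10x| ∀x<0 ⇒ stable on all of ℝ⁻.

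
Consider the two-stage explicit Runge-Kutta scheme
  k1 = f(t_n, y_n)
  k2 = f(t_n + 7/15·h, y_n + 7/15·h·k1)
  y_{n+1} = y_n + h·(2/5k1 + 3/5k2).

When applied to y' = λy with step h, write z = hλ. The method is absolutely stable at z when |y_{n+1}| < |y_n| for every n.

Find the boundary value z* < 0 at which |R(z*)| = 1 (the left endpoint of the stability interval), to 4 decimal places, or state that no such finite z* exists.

left endpoint -3.5714.

Test eqn y'=λy, z=hλ:
  k1=λy_n ⇒ h·k1=z·y_n;  k2=λ(1+7/15z)y_n ⇒ h·k2=z(1+7/15z)y_n
  y_{n+1}/y_n = 1 + 2/5z + 3/5z(1+7/15z) = 1 + z + 7/25z²
  Hence R(z) = 1 + z + 7/25z².

Boundary: |R(x)|=1, x<0.
x=-0.74: |R|=0.4133
R=1: x+7/25x²=0 ⇒ x=−25/7=-3.5714; min R=1−1/(4·7/25)=0.1071>−1
Confirm numerically:
  x=-3.374: |R|=0.81349 <1
  x=-2.240: |R|=0.16493 <1
  x=-2.016: |R|=0.12199 <1
  x=-1.545: |R|=0.12337 <1
  x=-3.981: |R|=1.45654 >1
  x=-3.912: |R|=1.37305 >1
  x=-3.783: |R|=1.22410 >1
Stable set (-3.5714, 0).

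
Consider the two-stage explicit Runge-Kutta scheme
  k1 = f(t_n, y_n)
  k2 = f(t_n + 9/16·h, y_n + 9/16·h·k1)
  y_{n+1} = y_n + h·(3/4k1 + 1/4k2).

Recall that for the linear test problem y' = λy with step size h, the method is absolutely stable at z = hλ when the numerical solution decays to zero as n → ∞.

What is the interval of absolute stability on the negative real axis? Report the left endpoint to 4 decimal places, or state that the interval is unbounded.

z∈(-7.1111,0).

Test eqn y'=λy, z=hλ:
  k1=λy_n ⇒ h·k1=z·y_n;  k2=λ(1+9/16z)y_n ⇒ h·k2=z(1+9/16z)y_n
  y_{n+1}/y_n = 1 + 3/4z + 1/4z(1+9/16z) = 1 + z + 9/64z²
  so R(z) = 1 + z + 9/64z².

Solve |R(x)|<1 on ℝ⁻.
x=-1.4: |R|=0.1244
R=1: x+9/64x²=0 ⇒ x=−64/9=-7.1111; min R=1−1/(4·9/64)=-0.7778>−1
Confirm numerically:
  x=-6.297: |R|=0.27909 <1
  x=-6.066: |R|=0.10849 <1
  x=-5.463: |R|=0.26614 <1
  x=-4.941: |R|=0.50785 <1
  x=-7.662: |R|=1.59357 >1
  x=-7.500: |R|=1.41016 >1
  x=-7.424: |R|=1.32666 >1
Interval (-7.1111, 0).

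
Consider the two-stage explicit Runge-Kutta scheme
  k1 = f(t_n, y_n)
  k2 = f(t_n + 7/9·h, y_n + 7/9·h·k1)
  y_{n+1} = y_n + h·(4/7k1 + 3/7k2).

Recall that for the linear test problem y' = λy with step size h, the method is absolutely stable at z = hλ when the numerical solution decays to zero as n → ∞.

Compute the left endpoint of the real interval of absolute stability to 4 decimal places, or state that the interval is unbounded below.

Set f=λy, z=hλ:
  k1=λy_n ⇒ h·k1=z·y_n;  k2=λ(1+7/9z)y_n ⇒ h·k2=z(1+7/9z)y_n
  y_{n+1}/y_n = 1 + 4/7z + 3/7z(1+7/9z) = 1 + z + 1/3z²
  ⇒ R(z) = 1 + z + 1/3z².

Find x<0 with |R(x)|<1.
x=-1.62: |R|=0.2548
R=1: x+1/3x²=0 ⇒ x=−3=-3.0000; min R=1−1/(4·1/3)=0.2500>−1
Confirm numerically:
  x=-2.697: |R|=0.72760 <1
  x=-2.125: |R|=0.38021 <1
  x=-1.620: |R|=0.25480 <1
  x=-3.554: |R|=1.65631 >1
  x=-3.173: |R|=1.18298 >1
Interval (-3.0000, 0).

z* = -3.0000.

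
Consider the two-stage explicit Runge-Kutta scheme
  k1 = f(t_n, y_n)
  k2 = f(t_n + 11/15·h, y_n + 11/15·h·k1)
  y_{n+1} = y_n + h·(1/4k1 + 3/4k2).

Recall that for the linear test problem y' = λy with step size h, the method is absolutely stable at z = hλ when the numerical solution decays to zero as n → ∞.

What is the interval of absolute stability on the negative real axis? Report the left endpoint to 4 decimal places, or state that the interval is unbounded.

Set f=λy, z=hλ:
  k1=λy_n ⇒ h·k1=z·y_n;  k2=λ(1+11/15z)y_n ⇒ h·k2=z(1+11/15z)y_n
  y_{n+1}/y_n = 1 + 1/4z + 3/4z(1+11/15z) = 1 + z + 11/20z²
  so R(z) = 1 + z + 11/20z².

Solve |R(x)|<1 on ℝ⁻.
x=-0.43: |R|=0.6717
R=1: x+11/20x²=0 ⇒ x=−20/11=-1.8182; min R=1−1/(4·11/20)=0.5455>−1
Confirm numerically:
  x=-1.699: |R|=0.88863 <1
  x=-1.342: |R|=0.64853 <1
  x=-1.148: |R|=0.57685 <1
  x=-0.798: |R|=0.55224 <1
  x=-2.404: |R|=1.77457 >1
  x=-2.101: |R|=1.32681 >1
  x=-2.039: |R|=1.24764 >1
Stable set (-1.8182, 0).

z∈(-1.8182,0).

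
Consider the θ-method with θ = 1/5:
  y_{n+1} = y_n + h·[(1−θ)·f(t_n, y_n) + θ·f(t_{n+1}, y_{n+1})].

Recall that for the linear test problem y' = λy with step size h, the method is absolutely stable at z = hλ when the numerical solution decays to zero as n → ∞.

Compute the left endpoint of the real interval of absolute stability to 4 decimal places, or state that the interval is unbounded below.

On y'=λy, z=hλ:
  y_{n+1} = y_n + z·[4/5·y_n + 1/5·y_{n+1}] ⇒ (1 − 1/5z)y_{n+1} = (1 + 4/5z)y_n
  Hence R(z) = (1 + 4/5z)/(1 − 1/5z).

Boundary: |R(x)|=1, x<0.
x=-0.6: |R|=0.4643
R=−1: 1+4/5x = −1+1/5x ⇒ -3/5x=2 ⇒ x=2/(-3/5)=-3.3333
Confirm numerically:
  x=-2.793: |R|=0.79199 <1
  x=-2.197: |R|=0.52633 <1
  x=-1.935: |R|=0.39510 <1
  x=-3.928: |R|=1.19982 >1
  x=-3.705: |R|=1.12809 >1
So |R|<1 on (-3.3333, 0).

left endpoint -3.3333.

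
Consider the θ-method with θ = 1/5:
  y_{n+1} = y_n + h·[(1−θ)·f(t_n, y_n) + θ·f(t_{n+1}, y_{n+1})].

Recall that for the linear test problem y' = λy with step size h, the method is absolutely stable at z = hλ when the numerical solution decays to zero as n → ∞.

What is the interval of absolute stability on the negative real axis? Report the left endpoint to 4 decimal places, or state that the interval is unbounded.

(-3.3333, 0).

Test eqn y'=λy, z=hλ:
  y_{n+1} = y_n + z·[4/5·y_n + 1/5·y_{n+1}] ⇒ (1 − 1/5z)y_{n+1} = (1 + 4/5z)y_n
  Hence R(z) = (1 + 4/5z)/(1 − 1/5z).

Find x<0 with |R(x)|<1.
x=-1.54: |R|=0.1774
R=−1: 1+4/5x = −1+1/5x ⇒ -3/5x=2 ⇒ x=2/(-3/5)=-3.3333
Confirm numerically:
  x=-3.231: |R|=0.96270 <1
  x=-2.665: |R|=0.73842 <1
  x=-1.940: |R|=0.39769 <1
  x=-1.843: |R|=0.34663 <1
  x=-3.912: |R|=1.19479 >1
  x=-3.605: |R|=1.09471 >1
  x=-3.547: |R|=1.07500 >1
Stable set (-3.3333, 0).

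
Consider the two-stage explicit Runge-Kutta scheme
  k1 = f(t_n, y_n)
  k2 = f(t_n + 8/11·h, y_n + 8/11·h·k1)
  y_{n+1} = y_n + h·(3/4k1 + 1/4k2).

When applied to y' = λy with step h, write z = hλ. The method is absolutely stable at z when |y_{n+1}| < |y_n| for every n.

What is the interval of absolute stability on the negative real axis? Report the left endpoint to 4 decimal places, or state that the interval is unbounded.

With y'=λy (z=hλ):
  k1=λy_n ⇒ h·k1=z·y_n;  k2=λ(1+8/11z)y_n ⇒ h·k2=z(1+8/11z)y_n
  y_{n+1}/y_n = 1 + 3/4z + 1/4z(1+8/11z) = 1 + z + 2/11z²
  ⇒ R(z) = 1 + z + 2/11z².

Boundary: |R(x)|=1, x<0.
x=-0.86: |R|=0.2745
R=1: x+2/11x²=0 ⇒ x=−11/2=-5.5000; min R=1−1/(4·2/11)=-0.3750>−1
Confirm numerically:
  x=-4.738: |R|=0.34357 <1
  x=-4.469: |R|=0.16227 <1
  x=-2.444: |R|=0.35798 <1
  x=-6.018: |R|=1.56679 >1
  x=-5.869: |R|=1.39376 >1
  x=-5.619: |R|=1.12157 >1
Stable set (-5.5000, 0).

(-5.5000, 0).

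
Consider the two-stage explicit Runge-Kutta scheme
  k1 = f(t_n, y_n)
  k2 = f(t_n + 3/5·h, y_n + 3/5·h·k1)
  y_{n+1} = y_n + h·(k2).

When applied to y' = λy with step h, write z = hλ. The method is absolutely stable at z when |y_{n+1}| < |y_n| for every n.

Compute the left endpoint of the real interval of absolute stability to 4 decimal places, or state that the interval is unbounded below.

z* = -1.6667.

On y'=λy, z=hλ:
  k1=λy_n ⇒ h·k1=z·y_n;  k2=λ(1+3/5z)y_n ⇒ h·k2=z(1+3/5z)y_n
  y_{n+1}/y_n = 1 + z(1+3/5z) = 1 + z + 3/5z²
  ⇒ R(z) = 1 + z + 3/5z².

Find x<0 with |R(x)|<1.
x=-0.49: |R|=0.6541
R=1: x+3/5x²=0 ⇒ x=−5/3=-1.6667; min R=1−1/(4·3/5)=0.5833>−1
Confirm numerically:
  x=-1.596: |R|=0.93233 <1
  x=-1.454: |R|=0.81447 <1
  x=-1.327: |R|=0.72956 <1
  x=-2.141: |R|=1.60933 >1
  x=-1.955: |R|=1.33822 >1
  x=-1.794: |R|=1.13706 >1
So |R|<1 on (-1.6667, 0).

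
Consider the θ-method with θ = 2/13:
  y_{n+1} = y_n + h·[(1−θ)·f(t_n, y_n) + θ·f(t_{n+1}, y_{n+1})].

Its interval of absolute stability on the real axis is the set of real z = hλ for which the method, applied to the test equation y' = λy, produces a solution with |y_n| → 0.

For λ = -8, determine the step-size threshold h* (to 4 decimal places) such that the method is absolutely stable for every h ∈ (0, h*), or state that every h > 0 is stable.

(-2.8889,0); λ=-8 ⇒ h* = (26/9)/8 = 0.3611.

Test eqn y'=λy, z=hλ:
  y_{n+1} = y_n + z·[11/13·y_n + 2/13·y_{n+1}] ⇒ (1 − 2/13z)y_{n+1} = (1 + 11/13z)y_n
  Hence R(z) = (1 + 11/13z)/(1 − 2/13z).

Solve |R(x)|<1 on ℝ⁻.
x=-1.32: |R|=0.0972
R=−1: 1+11/13x = −1+2/13x ⇒ -9/13x=2 ⇒ x=2/(-9/13)=-2.8889
Confirm numerically:
  x=-2.867: |R|=0.98948 <1
  x=-2.677: |R|=0.89610 <1
  x=-2.126: |R|=0.60202 <1
  x=-1.449: |R|=0.18487 <1
  x=-3.366: |R|=1.21762 >1
  x=-3.243: |R|=1.16355 >1
So |R|<1 on (-2.8889, 0).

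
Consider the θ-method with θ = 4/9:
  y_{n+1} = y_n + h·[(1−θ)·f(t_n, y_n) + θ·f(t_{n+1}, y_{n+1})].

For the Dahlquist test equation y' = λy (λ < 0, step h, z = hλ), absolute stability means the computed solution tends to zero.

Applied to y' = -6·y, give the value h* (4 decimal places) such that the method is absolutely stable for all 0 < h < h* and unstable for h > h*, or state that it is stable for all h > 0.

(-18.0000,0); λ=-6 ⇒ h* = (18)/6 = 3.0000.

With y'=λy (z=hλ):
  y_{n+1} = y_n + z·[5/9·y_n + 4/9·y_{n+1}] ⇒ (1 − 4/9z)y_{n+1} = (1 + 5/9z)y_n
  ⇒ R(z) = (1 + 5/9z)/(1 − 4/9z).

Find x<0 with |R(x)|<1.
x=-0.72: |R|=0.4545
R=−1: 1+5/9x = −1+4/9x ⇒ -1/9x=2 ⇒ x=2/(-1/9)=-18.0000
Confirm numerically:
  x=-16.119: |R|=0.97440 <1
  x=-11.913: |R|=0.89255 <1
  x=-11.269: |R|=0.87553 <1
  x=-7.409: |R|=0.72588 <1
  x=-18.514: |R|=1.00619 >1
  x=-18.510: |R|=1.00614 >1
So |R|<1 on (-18.0000, 0).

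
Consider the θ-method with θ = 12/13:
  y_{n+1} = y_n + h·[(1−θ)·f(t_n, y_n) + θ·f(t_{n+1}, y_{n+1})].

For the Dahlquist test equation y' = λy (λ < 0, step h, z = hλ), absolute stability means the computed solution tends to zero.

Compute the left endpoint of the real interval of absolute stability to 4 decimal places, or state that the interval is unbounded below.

(−∞, 0) — no finite endpoint.

Set f=λy, z=hλ:
  y_{n+1} = y_n + z·[1/13·y_n + 12/13·y_{n+1}] ⇒ (1 − 12/13z)y_{n+1} = (1 + 1/13z)y_n
  R(z) = (1 + 1/13z)/(1 − 12/13z).

Find x<0 with |R(x)|<1.
x=-1.45: |R|=0.3799
x=-2: |R|=0.2973
x=-10: |R|=0.0226
x=-100: |R|=0.0717
θ=12/13≥1/2 ⇒ |1+1/13x|<|1−12/13x| ∀x<0 ⇒ stable on all of ℝ⁻.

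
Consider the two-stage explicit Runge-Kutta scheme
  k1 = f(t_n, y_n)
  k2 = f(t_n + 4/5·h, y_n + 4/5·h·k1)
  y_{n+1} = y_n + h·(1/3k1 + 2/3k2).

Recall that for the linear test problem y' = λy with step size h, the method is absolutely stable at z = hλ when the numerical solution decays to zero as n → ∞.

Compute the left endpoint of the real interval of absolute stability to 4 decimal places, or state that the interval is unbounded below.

left endpoint -1.8750.

Set f=λy, z=hλ:
  k1=λy_n ⇒ h·k1=z·y_n;  k2=λ(1+4/5z)y_n ⇒ h·k2=z(1+4/5z)y_n
  y_{n+1}/y_n = 1 + 1/3z + 2/3z(1+4/5z) = 1 + z + 8/15z²
  Hence R(z) = 1 + z + 8/15z².

Solve |R(x)|<1 on ℝ⁻.
x=-1.08: |R|=0.5421
R=1: x+8/15x²=0 ⇒ x=−15/8=-1.8750; min R=1−1/(4·8/15)=0.5312>−1
Confirm numerically:
  x=-1.245: |R|=0.58168 <1
  x=-1.088: |R|=0.54333 <1
  x=-0.832: |R|=0.53719 <1
  x=-2.455: |R|=1.75941 >1
  x=-2.294: |R|=1.51263 >1
  x=-2.245: |R|=1.44301 >1
Stable set (-1.8750, 0).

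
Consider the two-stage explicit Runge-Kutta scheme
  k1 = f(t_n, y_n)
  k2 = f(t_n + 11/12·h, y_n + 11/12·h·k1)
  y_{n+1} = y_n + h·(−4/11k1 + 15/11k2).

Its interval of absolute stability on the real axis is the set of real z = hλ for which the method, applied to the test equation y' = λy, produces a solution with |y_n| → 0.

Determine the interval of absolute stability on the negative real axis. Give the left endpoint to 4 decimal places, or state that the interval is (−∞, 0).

On y'=λy, z=hλ:
  k1=λy_n ⇒ h·k1=z·y_n;  k2=λ(1+11/12z)y_n ⇒ h·k2=z(1+11/12z)y_n
  y_{n+1}/y_n = 1 − 4/11z + 15/11z(1+11/12z) = 1 + z + 5/4z²
  Hence R(z) = 1 + z + 5/4z².

Solve |R(x)|<1 on ℝ⁻.
x=-1.47: |R|=2.2311
R=1: x+5/4x²=0 ⇒ x=−4/5=-0.8000; min R=1−1/(4·5/4)=0.8000>−1
Confirm numerically:
  x=-0.605: |R|=0.85253 <1
  x=-0.539: |R|=0.82415 <1
  x=-0.469: |R|=0.80595 <1
  x=-1.292: |R|=1.79458 >1
  x=-0.953: |R|=1.18226 >1
  x=-0.951: |R|=1.17950 >1
Stable set (-0.8000, 0).

z∈(-0.8000,0).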